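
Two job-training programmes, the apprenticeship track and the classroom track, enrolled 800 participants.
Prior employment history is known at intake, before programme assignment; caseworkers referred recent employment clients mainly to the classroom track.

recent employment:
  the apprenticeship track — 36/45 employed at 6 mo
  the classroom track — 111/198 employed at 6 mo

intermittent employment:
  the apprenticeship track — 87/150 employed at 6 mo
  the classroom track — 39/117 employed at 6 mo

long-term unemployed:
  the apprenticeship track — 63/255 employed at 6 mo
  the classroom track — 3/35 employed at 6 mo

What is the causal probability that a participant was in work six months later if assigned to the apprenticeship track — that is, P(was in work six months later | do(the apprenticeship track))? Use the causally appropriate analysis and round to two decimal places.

0.53

Within every prior employment history level the apprenticeship track has the higher rate, yet pooled the classroom track does — Simpson's reversal.
Prior employment history is set before the programme has any effect — it is not caused by the programme — and it independently drives the outcome. That makes it a confounder, so the causal comparison is within prior employment history levels.
Standardising the apprenticeship track to the population prior employment history mix: 0.304·36/45 + 0.334·87/150 + 0.362·63/255 = 0.526.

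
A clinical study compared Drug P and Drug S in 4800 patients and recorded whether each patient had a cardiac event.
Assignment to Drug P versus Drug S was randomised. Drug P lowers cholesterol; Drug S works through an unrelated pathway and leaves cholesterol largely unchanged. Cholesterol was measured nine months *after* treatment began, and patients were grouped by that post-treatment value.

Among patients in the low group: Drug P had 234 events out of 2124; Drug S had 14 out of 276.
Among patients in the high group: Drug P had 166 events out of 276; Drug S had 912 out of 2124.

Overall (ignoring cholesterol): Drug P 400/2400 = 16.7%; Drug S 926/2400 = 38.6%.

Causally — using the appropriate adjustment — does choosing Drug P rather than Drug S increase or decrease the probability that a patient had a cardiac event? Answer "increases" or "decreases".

decreases

Cholesterol lies on the pathway drug → cholesterol → outcome, so adjusting for it blocks the indirect effect. For the total causal effect of drug, use the unadjusted pooled rates.
Pooled: Drug P 16.7% vs Drug S 38.6%; Drug P is lower overall.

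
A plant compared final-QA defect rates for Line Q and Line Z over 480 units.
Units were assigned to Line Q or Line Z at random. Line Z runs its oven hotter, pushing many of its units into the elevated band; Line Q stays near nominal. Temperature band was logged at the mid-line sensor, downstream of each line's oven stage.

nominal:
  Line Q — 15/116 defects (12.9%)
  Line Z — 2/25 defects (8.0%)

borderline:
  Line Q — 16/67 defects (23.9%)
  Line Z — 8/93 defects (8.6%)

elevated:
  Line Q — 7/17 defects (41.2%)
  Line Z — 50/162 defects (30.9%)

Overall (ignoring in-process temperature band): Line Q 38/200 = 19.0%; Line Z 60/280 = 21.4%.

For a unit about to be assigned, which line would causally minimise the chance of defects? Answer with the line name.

In-process temperature band is downstream of the line. One should not condition on a consequence of treatment, so the overall rates are the right comparison.
Pooled: Line Q 19.0% vs Line Z 21.4%; Line Q is lower overall.

Line Q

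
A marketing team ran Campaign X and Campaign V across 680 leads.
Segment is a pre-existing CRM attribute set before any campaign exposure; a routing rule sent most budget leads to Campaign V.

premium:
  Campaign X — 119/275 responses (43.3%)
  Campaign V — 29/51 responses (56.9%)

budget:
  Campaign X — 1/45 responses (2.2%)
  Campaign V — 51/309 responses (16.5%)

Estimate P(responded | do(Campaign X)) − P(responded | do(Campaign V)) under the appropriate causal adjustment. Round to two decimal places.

-0.14

The customer segment-specific comparison favours Campaign V throughout, but the pooled figures favour Campaign X. The question is whether to condition on customer segment.
Customer segment is set before the campaign has any effect — it is not caused by the campaign — and it independently drives the outcome. That makes it a confounder, so the causal comparison is within customer segment levels.
Adjusting over the population distribution of customer segment: 0.479·(0.433−0.569) + 0.521·(0.022−0.165) = -0.140.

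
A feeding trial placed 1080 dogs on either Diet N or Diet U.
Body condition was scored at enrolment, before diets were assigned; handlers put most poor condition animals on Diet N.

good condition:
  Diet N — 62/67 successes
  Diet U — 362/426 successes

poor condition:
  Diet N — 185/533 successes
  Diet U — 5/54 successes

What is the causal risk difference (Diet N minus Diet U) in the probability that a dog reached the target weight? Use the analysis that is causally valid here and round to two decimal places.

Here starting body condition is a common cause — it drives both which diet a case falls under and the outcome. The crude comparison mixes populations; the stratum-specific rates are the causally relevant ones.
Adjusting over the population distribution of starting body condition: 0.456·(0.925−0.850) + 0.544·(0.347−0.093) = +0.173.

+0.17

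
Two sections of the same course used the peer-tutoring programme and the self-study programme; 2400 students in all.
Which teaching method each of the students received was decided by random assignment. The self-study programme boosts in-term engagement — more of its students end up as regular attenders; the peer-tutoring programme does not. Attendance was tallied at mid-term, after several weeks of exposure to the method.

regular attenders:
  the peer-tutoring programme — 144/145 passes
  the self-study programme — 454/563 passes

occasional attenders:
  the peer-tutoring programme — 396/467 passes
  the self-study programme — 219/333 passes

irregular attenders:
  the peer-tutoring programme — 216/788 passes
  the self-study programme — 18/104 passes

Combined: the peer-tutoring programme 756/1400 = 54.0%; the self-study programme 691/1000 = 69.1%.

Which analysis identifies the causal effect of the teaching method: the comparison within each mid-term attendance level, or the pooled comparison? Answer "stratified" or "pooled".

Within every mid-term attendance level the peer-tutoring programme has the higher rate, yet pooled the self-study programme does — Simpson's reversal.
Mid-term attendance is recorded after the teaching method and is itself shifted by it — it sits on the causal path from teaching method to outcome. Conditioning on a mediator would strip out part of the effect we want; the pooled comparison gives the total causal effect.
Pooled: the peer-tutoring programme 54.0% vs the self-study programme 69.1%; the self-study programme is higher overall.

pooled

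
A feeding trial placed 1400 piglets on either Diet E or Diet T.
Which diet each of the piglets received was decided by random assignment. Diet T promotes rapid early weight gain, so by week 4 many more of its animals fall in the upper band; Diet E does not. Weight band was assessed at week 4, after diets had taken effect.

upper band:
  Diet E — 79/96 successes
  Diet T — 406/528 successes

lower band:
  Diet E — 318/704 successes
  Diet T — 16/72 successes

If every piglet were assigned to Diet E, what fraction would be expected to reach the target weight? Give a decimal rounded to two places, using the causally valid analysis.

Within every week-4 weight band level Diet E has the higher rate, yet pooled Diet T does — Simpson's reversal.
Week-4 weight band is recorded after the diet and is itself shifted by it — it sits on the causal path from diet to outcome. Conditioning on a mediator would strip out part of the effect we want; the pooled comparison gives the total causal effect.
So P(outcome | do(Diet E)) is just the pooled rate for Diet E: 397/800 = 0.496.

0.50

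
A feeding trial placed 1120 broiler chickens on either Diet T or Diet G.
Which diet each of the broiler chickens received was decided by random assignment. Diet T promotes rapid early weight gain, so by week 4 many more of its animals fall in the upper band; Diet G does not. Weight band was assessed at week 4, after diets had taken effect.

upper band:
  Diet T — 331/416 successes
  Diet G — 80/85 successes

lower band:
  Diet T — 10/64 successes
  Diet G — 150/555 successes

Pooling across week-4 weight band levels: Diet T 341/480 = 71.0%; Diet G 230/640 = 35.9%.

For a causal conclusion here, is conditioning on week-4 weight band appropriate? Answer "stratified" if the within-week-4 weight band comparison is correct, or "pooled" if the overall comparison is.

Week-4 weight band is recorded after the diet and is itself shifted by it — it sits on the causal path from diet to outcome. Conditioning on a mediator would strip out part of the effect we want; the pooled comparison gives the total causal effect.
Pooled: Diet T 71.0% vs Diet G 35.9%; Diet T is higher overall.

pooled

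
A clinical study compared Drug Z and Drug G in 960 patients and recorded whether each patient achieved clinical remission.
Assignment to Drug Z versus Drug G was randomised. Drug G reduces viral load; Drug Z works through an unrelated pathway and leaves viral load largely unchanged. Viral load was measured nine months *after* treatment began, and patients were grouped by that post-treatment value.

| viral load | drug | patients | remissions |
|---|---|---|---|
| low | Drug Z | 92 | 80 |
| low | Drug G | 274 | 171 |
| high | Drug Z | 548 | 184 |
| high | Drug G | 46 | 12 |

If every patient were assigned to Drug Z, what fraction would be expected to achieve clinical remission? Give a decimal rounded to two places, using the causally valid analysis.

0.41

Viral load lies on the pathway drug → viral load → outcome, so adjusting for it blocks the indirect effect. For the total causal effect of drug, use the unadjusted pooled rates.
So P(outcome | do(Drug Z)) is just the pooled rate for Drug Z: 264/640 = 0.412.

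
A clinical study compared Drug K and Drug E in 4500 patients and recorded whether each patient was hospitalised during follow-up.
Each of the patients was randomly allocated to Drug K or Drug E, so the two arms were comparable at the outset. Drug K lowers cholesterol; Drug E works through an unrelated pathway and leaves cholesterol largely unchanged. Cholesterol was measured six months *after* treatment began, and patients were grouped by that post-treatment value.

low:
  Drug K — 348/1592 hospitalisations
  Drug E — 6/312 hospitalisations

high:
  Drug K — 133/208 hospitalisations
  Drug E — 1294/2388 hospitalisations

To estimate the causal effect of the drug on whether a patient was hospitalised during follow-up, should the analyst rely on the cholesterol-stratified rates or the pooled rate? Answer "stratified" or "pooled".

pooled

Cholesterol here is a post-treatment variable shaped by the drug; conditioning on it would introduce bias rather than remove it. The overall comparison is the causal one.
Pooled: Drug K 26.7% vs Drug E 48.1%; Drug K is lower overall.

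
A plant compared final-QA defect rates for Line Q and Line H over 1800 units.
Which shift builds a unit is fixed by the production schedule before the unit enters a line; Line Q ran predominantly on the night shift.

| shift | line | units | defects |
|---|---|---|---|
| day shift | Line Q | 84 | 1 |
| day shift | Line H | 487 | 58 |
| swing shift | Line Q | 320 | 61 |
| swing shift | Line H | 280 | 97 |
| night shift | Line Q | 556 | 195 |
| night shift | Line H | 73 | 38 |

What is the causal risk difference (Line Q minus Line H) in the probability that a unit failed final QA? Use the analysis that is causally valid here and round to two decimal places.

-0.15

Here shift is a common cause — it drives both which line a case falls under and the outcome. The crude comparison mixes populations; the stratum-specific rates are the causally relevant ones.
Adjusting over the population distribution of shift: 0.317·(0.012−0.119) + 0.333·(0.191−0.346) + 0.349·(0.351−0.521) = -0.145.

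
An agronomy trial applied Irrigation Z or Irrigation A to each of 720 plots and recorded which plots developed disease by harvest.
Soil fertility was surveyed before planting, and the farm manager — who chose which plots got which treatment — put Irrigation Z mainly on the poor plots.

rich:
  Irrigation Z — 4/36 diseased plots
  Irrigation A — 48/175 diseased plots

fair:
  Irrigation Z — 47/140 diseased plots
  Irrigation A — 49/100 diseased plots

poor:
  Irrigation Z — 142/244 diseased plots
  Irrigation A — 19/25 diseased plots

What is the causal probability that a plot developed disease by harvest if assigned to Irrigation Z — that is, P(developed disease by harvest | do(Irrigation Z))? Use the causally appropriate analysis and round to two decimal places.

Irrigation Z is lower inside every soil fertility stratum but Irrigation A is lower in aggregate. Whether to stratify depends on how soil fertility relates to the irrigation.
Soil fertility is set before the irrigation has any effect — it is not caused by the irrigation — and it independently drives the outcome. That makes it a confounder, so the causal comparison is within soil fertility levels.
Standardising Irrigation Z to the population soil fertility mix: 0.293·4/36 + 0.333·47/140 + 0.374·142/244 = 0.362.

0.36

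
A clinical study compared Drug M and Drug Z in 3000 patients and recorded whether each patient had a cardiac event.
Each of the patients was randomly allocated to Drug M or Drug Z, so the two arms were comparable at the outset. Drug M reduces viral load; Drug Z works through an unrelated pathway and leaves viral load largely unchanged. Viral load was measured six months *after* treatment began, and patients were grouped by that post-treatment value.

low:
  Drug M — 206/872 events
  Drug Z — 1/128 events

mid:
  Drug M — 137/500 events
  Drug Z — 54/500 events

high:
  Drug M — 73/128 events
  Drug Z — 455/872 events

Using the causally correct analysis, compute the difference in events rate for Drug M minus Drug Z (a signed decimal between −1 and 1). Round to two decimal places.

The distribution of viral load is itself part of what the drug does — it is an intermediate outcome. Holding it fixed would remove that part of the effect; the total effect is the pooled difference.
The causal difference is the pooled difference: 0.277 − 0.340 = -0.063.

-0.06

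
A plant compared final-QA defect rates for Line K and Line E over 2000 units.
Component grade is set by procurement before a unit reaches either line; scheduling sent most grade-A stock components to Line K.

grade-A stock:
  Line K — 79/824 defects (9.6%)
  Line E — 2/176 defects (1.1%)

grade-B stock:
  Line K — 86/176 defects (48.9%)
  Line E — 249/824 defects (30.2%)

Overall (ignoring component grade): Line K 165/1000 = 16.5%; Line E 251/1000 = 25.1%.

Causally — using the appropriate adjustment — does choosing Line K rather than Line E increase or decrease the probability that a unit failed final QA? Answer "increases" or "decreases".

increases

Here component grade is a common cause — it drives both which line a case falls under and the outcome. The crude comparison mixes populations; the stratum-specific rates are the causally relevant ones.
Within each level — grade-A stock: 9.6% vs 1.1%; grade-B stock: 48.9% vs 30.2% — Line E is lower every time.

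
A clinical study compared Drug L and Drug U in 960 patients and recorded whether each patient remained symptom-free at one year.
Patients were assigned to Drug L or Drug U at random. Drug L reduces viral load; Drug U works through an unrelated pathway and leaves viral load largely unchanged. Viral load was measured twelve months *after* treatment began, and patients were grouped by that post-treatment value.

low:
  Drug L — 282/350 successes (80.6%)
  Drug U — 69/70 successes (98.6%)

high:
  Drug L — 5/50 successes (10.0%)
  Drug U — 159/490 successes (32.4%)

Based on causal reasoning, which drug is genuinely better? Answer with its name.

Drug L

The stratified and pooled comparisons disagree (Drug U wins within each viral load; Drug L wins overall), so the answer turns on the causal role of viral load.
Stratifying would compare drugs among patients the drugs themselves sorted into viral load groups — a form of selection on an intermediate. The unconditioned pooled rates give the total causal effect.
Pooled: Drug L 71.8% vs Drug U 40.7%; Drug L is higher overall.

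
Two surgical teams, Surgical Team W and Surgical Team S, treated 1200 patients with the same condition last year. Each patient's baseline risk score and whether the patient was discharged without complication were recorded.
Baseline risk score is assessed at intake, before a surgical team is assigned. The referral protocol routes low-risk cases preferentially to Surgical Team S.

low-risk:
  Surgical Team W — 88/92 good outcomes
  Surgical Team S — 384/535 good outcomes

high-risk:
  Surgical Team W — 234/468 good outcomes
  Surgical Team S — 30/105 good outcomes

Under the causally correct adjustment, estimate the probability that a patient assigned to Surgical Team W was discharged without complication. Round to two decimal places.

Within every baseline risk score level Surgical Team W has the higher rate, yet pooled Surgical Team S does — Simpson's reversal.
The imbalance in baseline risk score arose from how patients were allocated, not from anything the surgical team did; and baseline risk score independently affects the outcome. The pooled gap is confounded — condition on baseline risk score.
Standardising Surgical Team W to the population baseline risk score mix: 0.522·88/92 + 0.477·234/468 = 0.739.

0.74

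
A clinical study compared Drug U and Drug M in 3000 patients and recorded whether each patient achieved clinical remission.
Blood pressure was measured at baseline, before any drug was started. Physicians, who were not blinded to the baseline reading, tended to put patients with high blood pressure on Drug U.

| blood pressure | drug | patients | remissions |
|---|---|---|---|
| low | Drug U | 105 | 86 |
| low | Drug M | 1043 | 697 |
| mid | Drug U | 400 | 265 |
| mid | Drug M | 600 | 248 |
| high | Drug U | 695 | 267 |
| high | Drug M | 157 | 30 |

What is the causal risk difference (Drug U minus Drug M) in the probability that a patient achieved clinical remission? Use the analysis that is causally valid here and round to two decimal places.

+0.20

The imbalance in blood pressure arose from how patients were allocated, not from anything the drug did; and blood pressure independently affects the outcome. The pooled gap is confounded — condition on blood pressure.
Adjusting over the population distribution of blood pressure: 0.383·(0.819−0.668) + 0.333·(0.662−0.413) + 0.284·(0.384−0.191) = +0.196.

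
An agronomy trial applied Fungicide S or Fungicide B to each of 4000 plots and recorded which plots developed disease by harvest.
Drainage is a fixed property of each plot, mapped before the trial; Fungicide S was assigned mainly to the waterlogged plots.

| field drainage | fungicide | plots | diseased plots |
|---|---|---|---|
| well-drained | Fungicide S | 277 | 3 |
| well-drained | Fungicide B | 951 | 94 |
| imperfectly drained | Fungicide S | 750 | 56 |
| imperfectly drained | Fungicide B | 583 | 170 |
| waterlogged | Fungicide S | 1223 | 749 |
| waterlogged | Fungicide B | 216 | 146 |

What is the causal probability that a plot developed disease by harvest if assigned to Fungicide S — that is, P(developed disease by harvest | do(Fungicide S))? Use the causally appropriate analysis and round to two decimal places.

The stratified and pooled comparisons disagree (Fungicide S wins within each field drainage; Fungicide B wins overall), so the answer turns on the causal role of field drainage.
Field drainage is set before the fungicide has any effect — it is not caused by the fungicide — and it independently drives the outcome. That makes it a confounder, so the causal comparison is within field drainage levels.
Standardising Fungicide S to the population field drainage mix: 0.307·3/277 + 0.333·56/750 + 0.360·749/1223 = 0.249.

0.25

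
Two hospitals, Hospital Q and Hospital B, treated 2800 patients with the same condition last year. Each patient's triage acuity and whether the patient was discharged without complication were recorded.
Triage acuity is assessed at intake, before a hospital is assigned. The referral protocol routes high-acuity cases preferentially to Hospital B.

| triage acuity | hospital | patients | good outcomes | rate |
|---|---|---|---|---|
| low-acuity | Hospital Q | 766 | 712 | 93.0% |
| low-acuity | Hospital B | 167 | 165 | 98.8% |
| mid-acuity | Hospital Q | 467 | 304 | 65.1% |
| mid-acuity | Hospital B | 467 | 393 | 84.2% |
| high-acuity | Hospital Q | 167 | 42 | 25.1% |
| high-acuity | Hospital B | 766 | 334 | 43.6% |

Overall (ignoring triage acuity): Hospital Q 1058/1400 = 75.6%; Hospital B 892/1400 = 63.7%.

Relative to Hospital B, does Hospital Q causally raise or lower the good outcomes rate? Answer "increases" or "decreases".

decreases

Hospital B is higher inside every triage acuity stratum but Hospital Q is higher in aggregate. Whether to stratify depends on how triage acuity relates to the hospital.
Nothing the hospital does changes triage acuity; the imbalance is an allocation artefact. With triage acuity also predicting the outcome, the pooled figure is confounded, and the within-stratum comparison is the causal one.
Within each level — low-acuity: 93.0% vs 98.8%; mid-acuity: 65.1% vs 84.2%; high-acuity: 25.1% vs 43.6% — Hospital B is higher every time.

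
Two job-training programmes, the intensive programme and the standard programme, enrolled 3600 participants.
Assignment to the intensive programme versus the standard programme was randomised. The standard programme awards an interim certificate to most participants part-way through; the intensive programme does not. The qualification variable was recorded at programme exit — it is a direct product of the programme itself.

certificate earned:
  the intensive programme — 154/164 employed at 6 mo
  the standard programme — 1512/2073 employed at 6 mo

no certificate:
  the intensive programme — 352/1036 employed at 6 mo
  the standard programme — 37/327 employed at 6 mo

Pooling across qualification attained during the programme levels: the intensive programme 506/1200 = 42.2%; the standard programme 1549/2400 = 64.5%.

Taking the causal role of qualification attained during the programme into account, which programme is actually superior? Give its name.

the standard programme

Within every qualification attained during the programme level the intensive programme has the higher rate, yet pooled the standard programme does — Simpson's reversal.
Qualification attained during the programme is downstream of the programme. One should not condition on a consequence of treatment, so the overall rates are the right comparison.
Pooled: the intensive programme 42.2% vs the standard programme 64.5%; the standard programme is higher overall.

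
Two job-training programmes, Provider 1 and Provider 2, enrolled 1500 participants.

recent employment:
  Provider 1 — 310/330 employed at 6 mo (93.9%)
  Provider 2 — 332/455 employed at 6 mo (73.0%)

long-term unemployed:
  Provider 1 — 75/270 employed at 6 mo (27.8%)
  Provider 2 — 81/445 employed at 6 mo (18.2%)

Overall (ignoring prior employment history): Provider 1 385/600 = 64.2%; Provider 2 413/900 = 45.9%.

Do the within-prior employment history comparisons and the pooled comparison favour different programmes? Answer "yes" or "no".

Within each prior employment history level (recent employment 93.9% vs 73.0%; long-term unemployed 27.8% vs 18.2%), Provider 1 has the higher rate every time. Pooled: 64.2% vs 45.9% — Provider 1 has the higher rate overall. They agree.

no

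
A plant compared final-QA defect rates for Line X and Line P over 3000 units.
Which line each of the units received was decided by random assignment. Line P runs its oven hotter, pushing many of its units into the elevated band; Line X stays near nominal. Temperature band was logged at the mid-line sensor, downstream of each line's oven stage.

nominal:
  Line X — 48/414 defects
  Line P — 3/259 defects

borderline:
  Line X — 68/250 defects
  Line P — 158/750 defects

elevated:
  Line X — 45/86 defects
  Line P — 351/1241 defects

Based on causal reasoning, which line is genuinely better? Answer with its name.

Line X

Within every in-process temperature band level Line P has the lower rate, yet pooled Line X does — Simpson's reversal.
The distribution of in-process temperature band is itself part of what the line does — it is an intermediate outcome. Holding it fixed would remove that part of the effect; the total effect is the pooled difference.
Pooled: Line X 21.5% vs Line P 22.8%; Line X is lower overall.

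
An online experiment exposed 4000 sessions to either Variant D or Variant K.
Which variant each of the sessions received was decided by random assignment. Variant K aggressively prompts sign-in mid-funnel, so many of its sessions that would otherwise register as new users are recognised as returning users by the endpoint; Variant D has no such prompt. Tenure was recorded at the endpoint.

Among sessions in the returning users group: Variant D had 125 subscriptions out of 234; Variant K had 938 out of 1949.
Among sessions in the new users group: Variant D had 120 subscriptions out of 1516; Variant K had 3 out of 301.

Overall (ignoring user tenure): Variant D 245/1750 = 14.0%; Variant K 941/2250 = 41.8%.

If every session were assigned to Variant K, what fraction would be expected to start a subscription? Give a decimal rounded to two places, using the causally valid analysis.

The stratified and pooled comparisons disagree (Variant D wins within each user tenure; Variant K wins overall), so the answer turns on the causal role of user tenure.
User tenure here is a post-treatment variable shaped by the variant; conditioning on it would introduce bias rather than remove it. The overall comparison is the causal one.
So P(outcome | do(Variant K)) is just the pooled rate for Variant K: 941/2250 = 0.418.

0.42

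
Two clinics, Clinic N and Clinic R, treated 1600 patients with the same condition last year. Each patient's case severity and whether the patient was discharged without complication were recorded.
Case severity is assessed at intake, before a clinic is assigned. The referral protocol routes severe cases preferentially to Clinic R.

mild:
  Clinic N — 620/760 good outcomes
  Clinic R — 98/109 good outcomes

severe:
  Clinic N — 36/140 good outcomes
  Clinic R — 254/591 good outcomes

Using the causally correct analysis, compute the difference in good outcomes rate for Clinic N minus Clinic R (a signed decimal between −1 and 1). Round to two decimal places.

-0.12

The stratified and pooled comparisons disagree (Clinic R wins within each case severity; Clinic N wins overall), so the answer turns on the causal role of case severity.
Here case severity is a common cause — it drives both which clinic a case falls under and the outcome. The crude comparison mixes populations; the stratum-specific rates are the causally relevant ones.
Adjusting over the population distribution of case severity: 0.543·(0.816−0.899) + 0.457·(0.257−0.430) = -0.124.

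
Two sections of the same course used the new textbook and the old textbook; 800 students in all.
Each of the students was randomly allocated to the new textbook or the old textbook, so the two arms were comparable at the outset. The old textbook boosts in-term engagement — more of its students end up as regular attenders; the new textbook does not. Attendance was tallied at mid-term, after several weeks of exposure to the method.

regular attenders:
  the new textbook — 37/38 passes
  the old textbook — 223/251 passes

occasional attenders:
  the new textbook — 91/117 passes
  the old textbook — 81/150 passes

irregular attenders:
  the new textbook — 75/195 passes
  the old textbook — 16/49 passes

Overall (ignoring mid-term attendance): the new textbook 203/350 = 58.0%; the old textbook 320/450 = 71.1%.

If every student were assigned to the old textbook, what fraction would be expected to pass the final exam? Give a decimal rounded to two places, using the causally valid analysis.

0.71

The stratified and pooled comparisons disagree (the new textbook wins within each mid-term attendance; the old textbook wins overall), so the answer turns on the causal role of mid-term attendance.
Mid-term attendance here is a post-treatment variable shaped by the teaching method; conditioning on it would introduce bias rather than remove it. The overall comparison is the causal one.
So P(outcome | do(the old textbook)) is just the pooled rate for the old textbook: 320/450 = 0.711.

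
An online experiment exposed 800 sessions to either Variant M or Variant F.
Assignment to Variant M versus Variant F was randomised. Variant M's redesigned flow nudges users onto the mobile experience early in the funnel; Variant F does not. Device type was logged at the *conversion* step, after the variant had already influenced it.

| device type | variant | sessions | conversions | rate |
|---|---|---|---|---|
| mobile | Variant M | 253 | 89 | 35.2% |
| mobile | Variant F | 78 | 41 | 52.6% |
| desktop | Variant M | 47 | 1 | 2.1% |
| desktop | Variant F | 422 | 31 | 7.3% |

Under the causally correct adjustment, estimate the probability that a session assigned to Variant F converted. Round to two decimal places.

Variant F is higher inside every device type stratum but Variant M is higher in aggregate. Whether to stratify depends on how device type relates to the variant.
Device type lies on the pathway variant → device type → outcome, so adjusting for it blocks the indirect effect. For the total causal effect of variant, use the unadjusted pooled rates.
So P(outcome | do(Variant F)) is just the pooled rate for Variant F: 72/500 = 0.144.

0.14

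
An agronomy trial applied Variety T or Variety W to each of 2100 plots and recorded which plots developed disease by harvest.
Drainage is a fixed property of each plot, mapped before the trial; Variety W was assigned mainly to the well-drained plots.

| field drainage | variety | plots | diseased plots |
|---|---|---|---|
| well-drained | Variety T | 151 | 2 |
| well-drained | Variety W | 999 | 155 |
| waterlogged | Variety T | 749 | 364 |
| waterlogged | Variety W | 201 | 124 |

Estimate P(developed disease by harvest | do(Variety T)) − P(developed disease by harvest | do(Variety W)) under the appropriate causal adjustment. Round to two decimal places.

-0.14

Within every field drainage level Variety T has the lower rate, yet pooled Variety W does — Simpson's reversal.
The imbalance in field drainage arose from how plots were allocated, not from anything the variety did; and field drainage independently affects the outcome. The pooled gap is confounded — condition on field drainage.
Adjusting over the population distribution of field drainage: 0.548·(0.013−0.155) + 0.452·(0.486−0.617) = -0.137.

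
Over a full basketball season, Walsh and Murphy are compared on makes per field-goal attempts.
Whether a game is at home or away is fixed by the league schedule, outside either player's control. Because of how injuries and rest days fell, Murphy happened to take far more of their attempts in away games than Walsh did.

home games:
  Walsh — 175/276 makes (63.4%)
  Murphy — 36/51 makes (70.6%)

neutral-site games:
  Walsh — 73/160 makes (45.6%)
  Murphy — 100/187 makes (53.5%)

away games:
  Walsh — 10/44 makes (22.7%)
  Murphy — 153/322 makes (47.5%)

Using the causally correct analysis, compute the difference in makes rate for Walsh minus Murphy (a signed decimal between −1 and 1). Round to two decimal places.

The game venue-specific comparison favours Murphy throughout, but the pooled figures favour Walsh. The question is whether to condition on game venue.
The imbalance in game venue arose from how field-goal attempts were allocated, not from anything the player did; and game venue independently affects the outcome. The pooled gap is confounded — condition on game venue.
Adjusting over the population distribution of game venue: 0.314·(0.634−0.706) + 0.334·(0.456−0.535) + 0.352·(0.227−0.475) = -0.136.

-0.14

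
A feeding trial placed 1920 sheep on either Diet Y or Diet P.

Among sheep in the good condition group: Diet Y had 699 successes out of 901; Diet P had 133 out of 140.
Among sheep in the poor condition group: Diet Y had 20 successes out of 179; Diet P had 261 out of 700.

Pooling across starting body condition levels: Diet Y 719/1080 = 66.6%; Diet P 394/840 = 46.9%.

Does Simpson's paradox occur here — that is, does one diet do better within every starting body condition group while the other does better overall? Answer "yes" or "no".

yes

Within each starting body condition level (good condition 77.6% vs 95.0%; poor condition 11.2% vs 37.3%), Diet P has the higher rate every time. Pooled: 66.6% vs 46.9% — Diet Y has the higher rate overall. The two comparisons disagree.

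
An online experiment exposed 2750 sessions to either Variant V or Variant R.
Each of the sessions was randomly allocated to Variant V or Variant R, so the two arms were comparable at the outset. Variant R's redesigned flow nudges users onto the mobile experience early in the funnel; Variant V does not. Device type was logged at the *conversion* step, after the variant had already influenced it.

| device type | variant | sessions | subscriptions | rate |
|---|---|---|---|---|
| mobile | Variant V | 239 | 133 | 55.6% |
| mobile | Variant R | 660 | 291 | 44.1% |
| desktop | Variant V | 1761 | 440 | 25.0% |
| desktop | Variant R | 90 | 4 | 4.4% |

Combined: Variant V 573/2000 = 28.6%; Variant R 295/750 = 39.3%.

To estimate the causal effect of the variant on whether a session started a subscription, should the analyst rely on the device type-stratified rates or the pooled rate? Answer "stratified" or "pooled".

pooled

The stratified and pooled comparisons disagree (Variant V wins within each device type; Variant R wins overall), so the answer turns on the causal role of device type.
The distribution of device type is itself part of what the variant does — it is an intermediate outcome. Holding it fixed would remove that part of the effect; the total effect is the pooled difference.
Pooled: Variant V 28.6% vs Variant R 39.3%; Variant R is higher overall.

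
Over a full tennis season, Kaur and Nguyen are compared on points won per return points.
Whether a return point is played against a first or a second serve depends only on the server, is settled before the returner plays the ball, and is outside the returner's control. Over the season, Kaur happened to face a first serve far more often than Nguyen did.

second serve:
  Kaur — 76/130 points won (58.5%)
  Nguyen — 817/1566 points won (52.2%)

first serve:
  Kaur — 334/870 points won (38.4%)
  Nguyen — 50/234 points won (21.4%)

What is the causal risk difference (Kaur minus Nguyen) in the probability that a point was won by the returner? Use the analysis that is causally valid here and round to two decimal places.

+0.11

The stratified and pooled comparisons disagree (Kaur wins within each serve type; Nguyen wins overall), so the answer turns on the causal role of serve type.
Serve type is set before the player has any effect — it is not caused by the player — and it independently drives the outcome. That makes it a confounder, so the causal comparison is within serve type levels.
Adjusting over the population distribution of serve type: 0.606·(0.585−0.522) + 0.394·(0.384−0.214) = +0.105.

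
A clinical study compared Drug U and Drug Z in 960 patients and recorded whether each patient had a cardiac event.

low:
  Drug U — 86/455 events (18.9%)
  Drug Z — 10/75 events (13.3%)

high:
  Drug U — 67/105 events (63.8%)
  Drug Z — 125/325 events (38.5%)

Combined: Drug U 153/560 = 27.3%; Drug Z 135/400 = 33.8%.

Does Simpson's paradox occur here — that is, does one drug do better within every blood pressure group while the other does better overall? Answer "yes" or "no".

Within each blood pressure level (low 18.9% vs 13.3%; high 63.8% vs 38.5%), Drug Z has the lower rate every time. Pooled: 27.3% vs 33.8% — Drug U has the lower rate overall. The two comparisons disagree.

yes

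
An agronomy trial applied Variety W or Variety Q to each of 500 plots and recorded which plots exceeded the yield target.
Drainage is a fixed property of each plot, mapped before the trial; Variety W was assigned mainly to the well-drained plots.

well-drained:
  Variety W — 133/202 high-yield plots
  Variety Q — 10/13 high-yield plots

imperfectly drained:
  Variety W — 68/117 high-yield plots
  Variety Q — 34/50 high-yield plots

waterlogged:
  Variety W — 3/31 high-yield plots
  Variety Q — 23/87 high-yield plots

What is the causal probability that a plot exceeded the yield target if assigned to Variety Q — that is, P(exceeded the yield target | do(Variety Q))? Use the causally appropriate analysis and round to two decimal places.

Field drainage is set before the variety has any effect — it is not caused by the variety — and it independently drives the outcome. That makes it a confounder, so the causal comparison is within field drainage levels.
Standardising Variety Q to the population field drainage mix: 0.430·10/13 + 0.334·34/50 + 0.236·23/87 = 0.620.

0.62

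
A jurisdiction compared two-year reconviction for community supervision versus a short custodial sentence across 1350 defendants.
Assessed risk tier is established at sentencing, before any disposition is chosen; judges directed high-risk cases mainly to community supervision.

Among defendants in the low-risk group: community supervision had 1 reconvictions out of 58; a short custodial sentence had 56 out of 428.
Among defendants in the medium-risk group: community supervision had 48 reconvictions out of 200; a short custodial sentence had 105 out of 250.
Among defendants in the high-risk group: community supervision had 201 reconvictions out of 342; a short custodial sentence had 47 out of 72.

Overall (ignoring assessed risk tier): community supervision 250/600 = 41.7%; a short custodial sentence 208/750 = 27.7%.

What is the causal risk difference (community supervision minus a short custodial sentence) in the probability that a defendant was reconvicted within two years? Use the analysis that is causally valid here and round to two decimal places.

Since assessed risk tier is a pre-existing factor (not a product of the disposition) and it affects the outcome on its own, it is a confounder. The stratified rates, not the pooled rate, identify the causal effect.
Adjusting over the population distribution of assessed risk tier: 0.360·(0.017−0.131) + 0.333·(0.240−0.420) + 0.307·(0.588−0.653) = -0.121.

-0.12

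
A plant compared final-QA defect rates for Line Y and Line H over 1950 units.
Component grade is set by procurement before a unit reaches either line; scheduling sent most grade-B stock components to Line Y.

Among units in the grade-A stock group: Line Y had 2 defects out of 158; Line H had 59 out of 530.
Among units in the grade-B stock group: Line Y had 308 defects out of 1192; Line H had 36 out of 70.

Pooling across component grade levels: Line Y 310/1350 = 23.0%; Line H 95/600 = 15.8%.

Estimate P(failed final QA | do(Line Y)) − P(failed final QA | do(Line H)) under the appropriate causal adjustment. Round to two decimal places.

Component grade satisfies the back-door criterion: it is not a descendant of the line, and it blocks the spurious path from line to outcome. Adjusting for it (i.e., using the within-component grade rates) gives the causal effect.
Adjusting over the population distribution of component grade: 0.353·(0.013−0.111) + 0.647·(0.258−0.514) = -0.200.

-0.20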